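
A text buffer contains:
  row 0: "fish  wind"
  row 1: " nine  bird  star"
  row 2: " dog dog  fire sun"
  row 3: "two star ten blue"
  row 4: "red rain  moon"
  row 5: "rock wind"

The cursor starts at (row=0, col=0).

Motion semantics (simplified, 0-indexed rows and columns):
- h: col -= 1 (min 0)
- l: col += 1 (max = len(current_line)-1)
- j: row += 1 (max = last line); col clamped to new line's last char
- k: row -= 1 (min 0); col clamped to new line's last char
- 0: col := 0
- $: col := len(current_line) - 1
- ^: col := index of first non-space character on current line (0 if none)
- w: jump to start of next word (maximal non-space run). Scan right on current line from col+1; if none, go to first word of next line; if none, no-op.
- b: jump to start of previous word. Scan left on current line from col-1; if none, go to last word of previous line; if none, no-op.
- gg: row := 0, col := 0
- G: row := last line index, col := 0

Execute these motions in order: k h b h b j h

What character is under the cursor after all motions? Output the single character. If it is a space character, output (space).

Answer: (space)

Derivation:
After 1 (k): row=0 col=0 char='f'
After 2 (h): row=0 col=0 char='f'
After 3 (b): row=0 col=0 char='f'
After 4 (h): row=0 col=0 char='f'
After 5 (b): row=0 col=0 char='f'
After 6 (j): row=1 col=0 char='_'
After 7 (h): row=1 col=0 char='_'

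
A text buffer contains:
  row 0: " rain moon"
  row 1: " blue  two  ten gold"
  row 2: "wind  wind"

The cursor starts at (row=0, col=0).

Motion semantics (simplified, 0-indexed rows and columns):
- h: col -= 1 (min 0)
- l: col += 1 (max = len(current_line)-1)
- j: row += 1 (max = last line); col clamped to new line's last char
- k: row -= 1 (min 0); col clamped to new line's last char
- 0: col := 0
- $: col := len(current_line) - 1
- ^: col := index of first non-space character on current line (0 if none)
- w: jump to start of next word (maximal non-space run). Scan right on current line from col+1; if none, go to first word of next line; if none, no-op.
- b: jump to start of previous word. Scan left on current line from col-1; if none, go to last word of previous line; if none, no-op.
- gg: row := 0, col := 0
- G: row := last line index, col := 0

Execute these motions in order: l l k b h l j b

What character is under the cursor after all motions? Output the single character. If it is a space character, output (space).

After 1 (l): row=0 col=1 char='r'
After 2 (l): row=0 col=2 char='a'
After 3 (k): row=0 col=2 char='a'
After 4 (b): row=0 col=1 char='r'
After 5 (h): row=0 col=0 char='_'
After 6 (l): row=0 col=1 char='r'
After 7 (j): row=1 col=1 char='b'
After 8 (b): row=0 col=6 char='m'

Answer: m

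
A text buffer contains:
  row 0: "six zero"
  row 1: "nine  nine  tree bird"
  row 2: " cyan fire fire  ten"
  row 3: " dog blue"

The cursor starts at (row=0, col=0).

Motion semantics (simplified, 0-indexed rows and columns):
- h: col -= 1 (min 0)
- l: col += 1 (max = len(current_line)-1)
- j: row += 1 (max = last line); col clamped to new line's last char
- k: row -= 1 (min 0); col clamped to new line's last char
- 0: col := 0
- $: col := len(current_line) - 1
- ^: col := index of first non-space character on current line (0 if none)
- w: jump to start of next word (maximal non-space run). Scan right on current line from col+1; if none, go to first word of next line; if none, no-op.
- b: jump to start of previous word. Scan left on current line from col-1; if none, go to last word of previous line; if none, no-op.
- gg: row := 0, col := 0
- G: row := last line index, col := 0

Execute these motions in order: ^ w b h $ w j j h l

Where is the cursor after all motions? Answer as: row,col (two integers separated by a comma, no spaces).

Answer: 3,1

Derivation:
After 1 (^): row=0 col=0 char='s'
After 2 (w): row=0 col=4 char='z'
After 3 (b): row=0 col=0 char='s'
After 4 (h): row=0 col=0 char='s'
After 5 ($): row=0 col=7 char='o'
After 6 (w): row=1 col=0 char='n'
After 7 (j): row=2 col=0 char='_'
After 8 (j): row=3 col=0 char='_'
After 9 (h): row=3 col=0 char='_'
After 10 (l): row=3 col=1 char='d'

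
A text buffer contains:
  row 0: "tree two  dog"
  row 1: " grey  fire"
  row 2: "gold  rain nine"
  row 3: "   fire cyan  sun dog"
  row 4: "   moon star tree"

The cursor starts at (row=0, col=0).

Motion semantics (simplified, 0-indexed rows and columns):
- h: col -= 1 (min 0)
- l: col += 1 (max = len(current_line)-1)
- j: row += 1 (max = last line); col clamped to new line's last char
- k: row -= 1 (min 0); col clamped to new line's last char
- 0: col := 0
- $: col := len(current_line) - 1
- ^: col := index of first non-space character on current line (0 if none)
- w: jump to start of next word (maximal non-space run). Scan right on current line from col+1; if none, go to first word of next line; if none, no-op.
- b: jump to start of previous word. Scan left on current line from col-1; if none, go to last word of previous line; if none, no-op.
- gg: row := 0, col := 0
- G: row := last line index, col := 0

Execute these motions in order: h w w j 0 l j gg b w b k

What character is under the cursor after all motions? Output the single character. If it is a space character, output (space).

After 1 (h): row=0 col=0 char='t'
After 2 (w): row=0 col=5 char='t'
After 3 (w): row=0 col=10 char='d'
After 4 (j): row=1 col=10 char='e'
After 5 (0): row=1 col=0 char='_'
After 6 (l): row=1 col=1 char='g'
After 7 (j): row=2 col=1 char='o'
After 8 (gg): row=0 col=0 char='t'
After 9 (b): row=0 col=0 char='t'
After 10 (w): row=0 col=5 char='t'
After 11 (b): row=0 col=0 char='t'
After 12 (k): row=0 col=0 char='t'

Answer: t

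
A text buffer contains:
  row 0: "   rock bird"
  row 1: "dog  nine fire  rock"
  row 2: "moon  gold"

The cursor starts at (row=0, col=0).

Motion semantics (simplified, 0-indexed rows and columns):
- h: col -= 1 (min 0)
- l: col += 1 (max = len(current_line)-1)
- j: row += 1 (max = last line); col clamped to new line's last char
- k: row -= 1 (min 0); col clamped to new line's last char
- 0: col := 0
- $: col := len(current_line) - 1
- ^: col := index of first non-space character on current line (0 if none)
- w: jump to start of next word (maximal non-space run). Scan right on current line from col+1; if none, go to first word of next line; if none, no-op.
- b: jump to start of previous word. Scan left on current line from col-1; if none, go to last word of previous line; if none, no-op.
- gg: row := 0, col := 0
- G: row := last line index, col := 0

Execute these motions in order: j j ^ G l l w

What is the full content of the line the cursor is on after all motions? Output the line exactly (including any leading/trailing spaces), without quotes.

Answer: moon  gold

Derivation:
After 1 (j): row=1 col=0 char='d'
After 2 (j): row=2 col=0 char='m'
After 3 (^): row=2 col=0 char='m'
After 4 (G): row=2 col=0 char='m'
After 5 (l): row=2 col=1 char='o'
After 6 (l): row=2 col=2 char='o'
After 7 (w): row=2 col=6 char='g'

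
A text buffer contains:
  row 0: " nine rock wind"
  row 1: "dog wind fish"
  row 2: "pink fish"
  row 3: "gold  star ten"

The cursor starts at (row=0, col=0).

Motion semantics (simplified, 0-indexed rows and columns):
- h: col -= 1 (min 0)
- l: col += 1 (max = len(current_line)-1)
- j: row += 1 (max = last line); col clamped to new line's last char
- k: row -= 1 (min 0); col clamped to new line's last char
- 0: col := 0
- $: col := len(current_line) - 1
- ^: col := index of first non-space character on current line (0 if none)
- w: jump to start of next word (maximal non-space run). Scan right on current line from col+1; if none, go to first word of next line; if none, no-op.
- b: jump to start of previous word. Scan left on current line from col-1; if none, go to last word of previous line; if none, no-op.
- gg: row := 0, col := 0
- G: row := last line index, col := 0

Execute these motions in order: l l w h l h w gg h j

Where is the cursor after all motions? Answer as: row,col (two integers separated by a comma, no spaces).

After 1 (l): row=0 col=1 char='n'
After 2 (l): row=0 col=2 char='i'
After 3 (w): row=0 col=6 char='r'
After 4 (h): row=0 col=5 char='_'
After 5 (l): row=0 col=6 char='r'
After 6 (h): row=0 col=5 char='_'
After 7 (w): row=0 col=6 char='r'
After 8 (gg): row=0 col=0 char='_'
After 9 (h): row=0 col=0 char='_'
After 10 (j): row=1 col=0 char='d'

Answer: 1,0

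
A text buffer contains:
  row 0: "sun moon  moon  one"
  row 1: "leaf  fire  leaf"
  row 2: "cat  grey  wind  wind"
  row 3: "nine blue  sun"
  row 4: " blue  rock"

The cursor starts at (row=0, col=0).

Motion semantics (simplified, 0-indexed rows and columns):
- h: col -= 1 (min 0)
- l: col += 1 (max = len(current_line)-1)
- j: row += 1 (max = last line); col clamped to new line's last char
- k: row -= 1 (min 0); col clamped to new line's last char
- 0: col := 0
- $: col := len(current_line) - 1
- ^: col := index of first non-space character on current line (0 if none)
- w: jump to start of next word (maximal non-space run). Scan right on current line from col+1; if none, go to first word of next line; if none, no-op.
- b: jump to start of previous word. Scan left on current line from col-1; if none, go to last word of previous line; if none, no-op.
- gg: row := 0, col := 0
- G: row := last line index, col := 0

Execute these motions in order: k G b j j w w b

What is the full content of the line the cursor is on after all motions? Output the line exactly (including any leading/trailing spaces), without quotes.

Answer:  blue  rock

Derivation:
After 1 (k): row=0 col=0 char='s'
After 2 (G): row=4 col=0 char='_'
After 3 (b): row=3 col=11 char='s'
After 4 (j): row=4 col=10 char='k'
After 5 (j): row=4 col=10 char='k'
After 6 (w): row=4 col=10 char='k'
After 7 (w): row=4 col=10 char='k'
After 8 (b): row=4 col=7 char='r'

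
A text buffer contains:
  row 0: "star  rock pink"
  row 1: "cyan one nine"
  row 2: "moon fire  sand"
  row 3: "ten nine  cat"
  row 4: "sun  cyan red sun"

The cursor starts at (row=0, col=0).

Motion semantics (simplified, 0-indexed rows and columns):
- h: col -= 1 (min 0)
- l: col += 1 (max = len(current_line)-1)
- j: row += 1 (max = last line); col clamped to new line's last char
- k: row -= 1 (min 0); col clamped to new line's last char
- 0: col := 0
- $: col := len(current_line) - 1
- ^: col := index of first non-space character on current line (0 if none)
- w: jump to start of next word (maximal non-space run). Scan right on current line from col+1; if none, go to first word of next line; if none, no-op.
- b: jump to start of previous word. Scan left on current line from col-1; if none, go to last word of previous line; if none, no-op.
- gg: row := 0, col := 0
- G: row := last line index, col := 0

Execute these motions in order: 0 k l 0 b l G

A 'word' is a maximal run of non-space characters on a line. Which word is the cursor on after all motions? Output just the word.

Answer: sun

Derivation:
After 1 (0): row=0 col=0 char='s'
After 2 (k): row=0 col=0 char='s'
After 3 (l): row=0 col=1 char='t'
After 4 (0): row=0 col=0 char='s'
After 5 (b): row=0 col=0 char='s'
After 6 (l): row=0 col=1 char='t'
After 7 (G): row=4 col=0 char='s'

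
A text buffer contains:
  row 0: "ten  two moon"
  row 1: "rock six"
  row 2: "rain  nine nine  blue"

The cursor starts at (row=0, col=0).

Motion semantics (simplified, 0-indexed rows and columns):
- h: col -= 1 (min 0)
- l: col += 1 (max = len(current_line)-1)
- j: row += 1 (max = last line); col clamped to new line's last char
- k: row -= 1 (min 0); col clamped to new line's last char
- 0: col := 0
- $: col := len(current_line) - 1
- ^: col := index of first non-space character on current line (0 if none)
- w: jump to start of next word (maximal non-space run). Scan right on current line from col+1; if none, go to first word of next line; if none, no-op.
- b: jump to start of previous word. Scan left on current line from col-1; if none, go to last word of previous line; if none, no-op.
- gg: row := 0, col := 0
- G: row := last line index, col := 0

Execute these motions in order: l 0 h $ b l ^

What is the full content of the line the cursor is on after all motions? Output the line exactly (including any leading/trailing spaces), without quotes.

After 1 (l): row=0 col=1 char='e'
After 2 (0): row=0 col=0 char='t'
After 3 (h): row=0 col=0 char='t'
After 4 ($): row=0 col=12 char='n'
After 5 (b): row=0 col=9 char='m'
After 6 (l): row=0 col=10 char='o'
After 7 (^): row=0 col=0 char='t'

Answer: ten  two moon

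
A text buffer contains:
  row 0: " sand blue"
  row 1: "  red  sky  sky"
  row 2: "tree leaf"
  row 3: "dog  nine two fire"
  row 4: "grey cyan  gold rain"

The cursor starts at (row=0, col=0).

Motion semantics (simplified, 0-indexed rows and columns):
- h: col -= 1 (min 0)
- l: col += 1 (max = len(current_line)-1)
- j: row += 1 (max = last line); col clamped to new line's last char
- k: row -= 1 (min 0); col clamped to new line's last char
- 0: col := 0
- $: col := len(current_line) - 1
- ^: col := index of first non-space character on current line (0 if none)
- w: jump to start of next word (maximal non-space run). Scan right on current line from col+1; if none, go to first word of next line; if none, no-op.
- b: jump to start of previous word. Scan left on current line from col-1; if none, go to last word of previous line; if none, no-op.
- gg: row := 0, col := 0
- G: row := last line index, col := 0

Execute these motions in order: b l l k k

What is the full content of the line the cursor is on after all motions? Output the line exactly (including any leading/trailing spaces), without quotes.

Answer:  sand blue

Derivation:
After 1 (b): row=0 col=0 char='_'
After 2 (l): row=0 col=1 char='s'
After 3 (l): row=0 col=2 char='a'
After 4 (k): row=0 col=2 char='a'
After 5 (k): row=0 col=2 char='a'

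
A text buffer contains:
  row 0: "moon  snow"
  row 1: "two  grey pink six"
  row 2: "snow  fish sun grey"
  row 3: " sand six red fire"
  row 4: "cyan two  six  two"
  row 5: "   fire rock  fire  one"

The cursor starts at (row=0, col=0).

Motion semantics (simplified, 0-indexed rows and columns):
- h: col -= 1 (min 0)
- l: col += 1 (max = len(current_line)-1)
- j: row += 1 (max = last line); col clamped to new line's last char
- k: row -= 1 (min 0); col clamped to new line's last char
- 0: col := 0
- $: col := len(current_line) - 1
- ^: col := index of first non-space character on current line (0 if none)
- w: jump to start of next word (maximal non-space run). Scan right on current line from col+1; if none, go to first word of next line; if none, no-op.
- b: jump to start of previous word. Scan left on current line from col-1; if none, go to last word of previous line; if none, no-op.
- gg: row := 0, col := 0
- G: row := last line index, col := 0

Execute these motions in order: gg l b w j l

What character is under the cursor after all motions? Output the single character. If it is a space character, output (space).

Answer: e

Derivation:
After 1 (gg): row=0 col=0 char='m'
After 2 (l): row=0 col=1 char='o'
After 3 (b): row=0 col=0 char='m'
After 4 (w): row=0 col=6 char='s'
After 5 (j): row=1 col=6 char='r'
After 6 (l): row=1 col=7 char='e'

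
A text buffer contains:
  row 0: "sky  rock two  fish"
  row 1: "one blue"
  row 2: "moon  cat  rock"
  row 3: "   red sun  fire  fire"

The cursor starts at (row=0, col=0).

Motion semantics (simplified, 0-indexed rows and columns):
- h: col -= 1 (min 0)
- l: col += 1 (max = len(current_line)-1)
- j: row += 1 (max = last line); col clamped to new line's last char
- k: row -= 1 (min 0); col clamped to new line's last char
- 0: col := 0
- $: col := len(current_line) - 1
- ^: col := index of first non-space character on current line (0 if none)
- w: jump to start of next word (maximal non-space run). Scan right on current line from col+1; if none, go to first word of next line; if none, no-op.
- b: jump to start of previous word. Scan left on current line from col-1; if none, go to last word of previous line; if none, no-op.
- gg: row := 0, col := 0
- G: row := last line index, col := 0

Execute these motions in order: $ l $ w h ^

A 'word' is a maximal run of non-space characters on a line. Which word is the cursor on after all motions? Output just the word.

After 1 ($): row=0 col=18 char='h'
After 2 (l): row=0 col=18 char='h'
After 3 ($): row=0 col=18 char='h'
After 4 (w): row=1 col=0 char='o'
After 5 (h): row=1 col=0 char='o'
After 6 (^): row=1 col=0 char='o'

Answer: one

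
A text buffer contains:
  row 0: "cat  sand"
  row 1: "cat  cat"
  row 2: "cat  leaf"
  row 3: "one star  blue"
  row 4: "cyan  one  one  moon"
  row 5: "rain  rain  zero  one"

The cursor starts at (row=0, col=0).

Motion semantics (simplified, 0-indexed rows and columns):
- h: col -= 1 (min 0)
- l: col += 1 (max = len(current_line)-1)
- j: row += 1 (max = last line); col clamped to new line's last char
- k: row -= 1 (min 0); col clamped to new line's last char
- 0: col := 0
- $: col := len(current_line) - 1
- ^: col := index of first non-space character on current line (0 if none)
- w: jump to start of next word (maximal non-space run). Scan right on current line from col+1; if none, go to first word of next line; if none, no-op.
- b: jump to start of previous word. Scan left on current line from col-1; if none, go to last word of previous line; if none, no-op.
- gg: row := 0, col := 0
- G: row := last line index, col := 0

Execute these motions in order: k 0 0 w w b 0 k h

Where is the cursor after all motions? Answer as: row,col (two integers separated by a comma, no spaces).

After 1 (k): row=0 col=0 char='c'
After 2 (0): row=0 col=0 char='c'
After 3 (0): row=0 col=0 char='c'
After 4 (w): row=0 col=5 char='s'
After 5 (w): row=1 col=0 char='c'
After 6 (b): row=0 col=5 char='s'
After 7 (0): row=0 col=0 char='c'
After 8 (k): row=0 col=0 char='c'
After 9 (h): row=0 col=0 char='c'

Answer: 0,0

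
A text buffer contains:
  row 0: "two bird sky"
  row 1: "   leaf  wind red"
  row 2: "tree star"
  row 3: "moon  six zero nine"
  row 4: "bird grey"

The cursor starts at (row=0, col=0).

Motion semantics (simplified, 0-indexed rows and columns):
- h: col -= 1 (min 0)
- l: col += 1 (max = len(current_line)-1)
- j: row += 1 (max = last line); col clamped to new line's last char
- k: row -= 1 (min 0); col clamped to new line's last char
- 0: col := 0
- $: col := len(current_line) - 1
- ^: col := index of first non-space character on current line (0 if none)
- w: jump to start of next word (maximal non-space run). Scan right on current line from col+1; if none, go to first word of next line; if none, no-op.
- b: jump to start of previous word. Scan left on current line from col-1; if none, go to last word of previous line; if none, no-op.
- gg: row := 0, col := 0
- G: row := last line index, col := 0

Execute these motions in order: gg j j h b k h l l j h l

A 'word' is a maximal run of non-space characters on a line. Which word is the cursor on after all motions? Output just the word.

After 1 (gg): row=0 col=0 char='t'
After 2 (j): row=1 col=0 char='_'
After 3 (j): row=2 col=0 char='t'
After 4 (h): row=2 col=0 char='t'
After 5 (b): row=1 col=14 char='r'
After 6 (k): row=0 col=11 char='y'
After 7 (h): row=0 col=10 char='k'
After 8 (l): row=0 col=11 char='y'
After 9 (l): row=0 col=11 char='y'
After 10 (j): row=1 col=11 char='n'
After 11 (h): row=1 col=10 char='i'
After 12 (l): row=1 col=11 char='n'

Answer: wind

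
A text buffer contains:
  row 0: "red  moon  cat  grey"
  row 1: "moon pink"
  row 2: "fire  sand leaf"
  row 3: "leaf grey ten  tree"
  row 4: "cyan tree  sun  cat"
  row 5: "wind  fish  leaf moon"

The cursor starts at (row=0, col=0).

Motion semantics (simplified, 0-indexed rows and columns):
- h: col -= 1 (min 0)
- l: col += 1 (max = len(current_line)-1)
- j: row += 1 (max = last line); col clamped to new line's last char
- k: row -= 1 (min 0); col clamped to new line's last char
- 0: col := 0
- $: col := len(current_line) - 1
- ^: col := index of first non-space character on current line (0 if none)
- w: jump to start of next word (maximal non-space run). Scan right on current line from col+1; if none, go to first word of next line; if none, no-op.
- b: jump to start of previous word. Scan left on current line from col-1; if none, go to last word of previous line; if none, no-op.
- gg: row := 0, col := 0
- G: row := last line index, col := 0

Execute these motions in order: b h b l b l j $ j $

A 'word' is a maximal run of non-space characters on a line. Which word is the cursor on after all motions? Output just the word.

After 1 (b): row=0 col=0 char='r'
After 2 (h): row=0 col=0 char='r'
After 3 (b): row=0 col=0 char='r'
After 4 (l): row=0 col=1 char='e'
After 5 (b): row=0 col=0 char='r'
After 6 (l): row=0 col=1 char='e'
After 7 (j): row=1 col=1 char='o'
After 8 ($): row=1 col=8 char='k'
After 9 (j): row=2 col=8 char='n'
After 10 ($): row=2 col=14 char='f'

Answer: leaf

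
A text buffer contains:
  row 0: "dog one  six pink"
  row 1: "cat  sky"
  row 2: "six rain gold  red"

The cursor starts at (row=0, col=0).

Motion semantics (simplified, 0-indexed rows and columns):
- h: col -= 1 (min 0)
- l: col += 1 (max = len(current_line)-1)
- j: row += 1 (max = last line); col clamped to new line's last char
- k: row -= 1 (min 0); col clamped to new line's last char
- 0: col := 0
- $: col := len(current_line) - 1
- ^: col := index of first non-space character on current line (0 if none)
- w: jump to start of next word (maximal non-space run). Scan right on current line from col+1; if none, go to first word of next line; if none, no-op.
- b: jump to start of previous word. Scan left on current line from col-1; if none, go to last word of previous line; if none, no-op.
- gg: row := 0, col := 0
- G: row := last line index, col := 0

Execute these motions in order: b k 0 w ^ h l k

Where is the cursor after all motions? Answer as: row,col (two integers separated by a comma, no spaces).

After 1 (b): row=0 col=0 char='d'
After 2 (k): row=0 col=0 char='d'
After 3 (0): row=0 col=0 char='d'
After 4 (w): row=0 col=4 char='o'
After 5 (^): row=0 col=0 char='d'
After 6 (h): row=0 col=0 char='d'
After 7 (l): row=0 col=1 char='o'
After 8 (k): row=0 col=1 char='o'

Answer: 0,1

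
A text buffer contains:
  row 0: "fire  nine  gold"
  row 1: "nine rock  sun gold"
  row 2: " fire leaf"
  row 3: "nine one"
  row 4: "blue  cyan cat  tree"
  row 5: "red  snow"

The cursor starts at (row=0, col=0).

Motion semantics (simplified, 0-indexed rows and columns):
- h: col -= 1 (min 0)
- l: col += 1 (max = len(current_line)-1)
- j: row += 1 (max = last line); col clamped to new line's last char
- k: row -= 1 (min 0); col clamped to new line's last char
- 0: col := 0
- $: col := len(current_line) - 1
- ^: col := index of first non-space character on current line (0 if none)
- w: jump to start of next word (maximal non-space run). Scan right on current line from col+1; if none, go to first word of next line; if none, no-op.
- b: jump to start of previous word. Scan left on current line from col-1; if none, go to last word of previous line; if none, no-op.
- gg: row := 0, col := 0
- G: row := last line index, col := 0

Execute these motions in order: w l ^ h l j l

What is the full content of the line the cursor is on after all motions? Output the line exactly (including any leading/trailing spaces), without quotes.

After 1 (w): row=0 col=6 char='n'
After 2 (l): row=0 col=7 char='i'
After 3 (^): row=0 col=0 char='f'
After 4 (h): row=0 col=0 char='f'
After 5 (l): row=0 col=1 char='i'
After 6 (j): row=1 col=1 char='i'
After 7 (l): row=1 col=2 char='n'

Answer: nine rock  sun gold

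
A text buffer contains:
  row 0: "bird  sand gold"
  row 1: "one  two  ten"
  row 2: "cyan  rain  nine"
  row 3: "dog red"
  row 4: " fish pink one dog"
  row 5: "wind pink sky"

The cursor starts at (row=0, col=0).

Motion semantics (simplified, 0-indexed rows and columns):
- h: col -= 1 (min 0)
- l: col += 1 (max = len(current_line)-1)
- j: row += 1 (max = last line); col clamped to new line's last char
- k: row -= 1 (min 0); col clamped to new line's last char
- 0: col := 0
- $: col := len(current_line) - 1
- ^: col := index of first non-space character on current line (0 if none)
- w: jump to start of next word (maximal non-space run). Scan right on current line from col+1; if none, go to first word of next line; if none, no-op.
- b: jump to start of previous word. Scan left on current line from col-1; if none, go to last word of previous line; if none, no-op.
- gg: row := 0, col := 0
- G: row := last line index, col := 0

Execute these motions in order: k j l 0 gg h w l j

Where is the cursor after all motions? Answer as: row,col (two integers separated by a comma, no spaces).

After 1 (k): row=0 col=0 char='b'
After 2 (j): row=1 col=0 char='o'
After 3 (l): row=1 col=1 char='n'
After 4 (0): row=1 col=0 char='o'
After 5 (gg): row=0 col=0 char='b'
After 6 (h): row=0 col=0 char='b'
After 7 (w): row=0 col=6 char='s'
After 8 (l): row=0 col=7 char='a'
After 9 (j): row=1 col=7 char='o'

Answer: 1,7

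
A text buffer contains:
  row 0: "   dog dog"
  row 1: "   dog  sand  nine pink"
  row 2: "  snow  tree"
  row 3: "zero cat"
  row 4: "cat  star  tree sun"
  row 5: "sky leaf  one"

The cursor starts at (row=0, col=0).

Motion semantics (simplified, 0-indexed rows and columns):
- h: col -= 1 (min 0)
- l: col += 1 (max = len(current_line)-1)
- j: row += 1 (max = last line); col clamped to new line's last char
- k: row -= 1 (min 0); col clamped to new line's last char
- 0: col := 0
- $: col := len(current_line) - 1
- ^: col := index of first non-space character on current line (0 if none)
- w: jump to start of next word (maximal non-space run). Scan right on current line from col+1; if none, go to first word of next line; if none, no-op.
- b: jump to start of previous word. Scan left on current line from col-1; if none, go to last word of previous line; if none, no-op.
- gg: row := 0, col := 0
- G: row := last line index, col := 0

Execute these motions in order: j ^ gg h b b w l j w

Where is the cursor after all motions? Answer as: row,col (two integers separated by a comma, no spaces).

After 1 (j): row=1 col=0 char='_'
After 2 (^): row=1 col=3 char='d'
After 3 (gg): row=0 col=0 char='_'
After 4 (h): row=0 col=0 char='_'
After 5 (b): row=0 col=0 char='_'
After 6 (b): row=0 col=0 char='_'
After 7 (w): row=0 col=3 char='d'
After 8 (l): row=0 col=4 char='o'
After 9 (j): row=1 col=4 char='o'
After 10 (w): row=1 col=8 char='s'

Answer: 1,8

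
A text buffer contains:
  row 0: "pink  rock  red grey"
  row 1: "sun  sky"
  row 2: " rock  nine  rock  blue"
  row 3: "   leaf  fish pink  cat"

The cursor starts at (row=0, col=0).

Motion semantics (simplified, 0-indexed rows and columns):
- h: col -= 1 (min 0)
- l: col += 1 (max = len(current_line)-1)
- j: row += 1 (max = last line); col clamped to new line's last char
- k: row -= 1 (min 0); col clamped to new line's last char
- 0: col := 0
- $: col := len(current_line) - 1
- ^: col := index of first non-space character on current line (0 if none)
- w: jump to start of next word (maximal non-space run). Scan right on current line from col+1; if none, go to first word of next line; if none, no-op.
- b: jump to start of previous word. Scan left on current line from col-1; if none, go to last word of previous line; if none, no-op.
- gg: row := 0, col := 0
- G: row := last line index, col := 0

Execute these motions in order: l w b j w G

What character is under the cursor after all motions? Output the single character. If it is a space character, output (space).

After 1 (l): row=0 col=1 char='i'
After 2 (w): row=0 col=6 char='r'
After 3 (b): row=0 col=0 char='p'
After 4 (j): row=1 col=0 char='s'
After 5 (w): row=1 col=5 char='s'
After 6 (G): row=3 col=0 char='_'

Answer: (space)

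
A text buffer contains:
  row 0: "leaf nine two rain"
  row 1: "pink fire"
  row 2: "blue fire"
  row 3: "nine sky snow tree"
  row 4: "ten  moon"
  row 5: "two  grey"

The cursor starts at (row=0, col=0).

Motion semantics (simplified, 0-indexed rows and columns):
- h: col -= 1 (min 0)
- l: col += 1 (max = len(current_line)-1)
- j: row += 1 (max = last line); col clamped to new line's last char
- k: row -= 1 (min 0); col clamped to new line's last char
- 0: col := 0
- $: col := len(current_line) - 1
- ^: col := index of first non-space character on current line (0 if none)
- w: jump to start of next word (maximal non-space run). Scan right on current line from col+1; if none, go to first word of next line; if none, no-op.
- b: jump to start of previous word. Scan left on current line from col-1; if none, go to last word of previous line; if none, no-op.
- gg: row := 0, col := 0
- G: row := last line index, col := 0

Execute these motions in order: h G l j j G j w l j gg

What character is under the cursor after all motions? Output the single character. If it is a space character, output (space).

After 1 (h): row=0 col=0 char='l'
After 2 (G): row=5 col=0 char='t'
After 3 (l): row=5 col=1 char='w'
After 4 (j): row=5 col=1 char='w'
After 5 (j): row=5 col=1 char='w'
After 6 (G): row=5 col=0 char='t'
After 7 (j): row=5 col=0 char='t'
After 8 (w): row=5 col=5 char='g'
After 9 (l): row=5 col=6 char='r'
After 10 (j): row=5 col=6 char='r'
After 11 (gg): row=0 col=0 char='l'

Answer: l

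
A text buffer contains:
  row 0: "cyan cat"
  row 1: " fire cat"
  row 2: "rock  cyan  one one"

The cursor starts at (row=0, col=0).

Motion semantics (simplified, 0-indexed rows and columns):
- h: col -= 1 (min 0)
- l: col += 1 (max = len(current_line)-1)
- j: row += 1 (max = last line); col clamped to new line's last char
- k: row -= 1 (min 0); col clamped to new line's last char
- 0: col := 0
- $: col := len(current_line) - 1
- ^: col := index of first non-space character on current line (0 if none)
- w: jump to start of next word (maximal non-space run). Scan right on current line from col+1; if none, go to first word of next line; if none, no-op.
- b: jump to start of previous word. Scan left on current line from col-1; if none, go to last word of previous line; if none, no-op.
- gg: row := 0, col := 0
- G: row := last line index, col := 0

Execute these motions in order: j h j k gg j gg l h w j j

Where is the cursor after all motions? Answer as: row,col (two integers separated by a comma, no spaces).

After 1 (j): row=1 col=0 char='_'
After 2 (h): row=1 col=0 char='_'
After 3 (j): row=2 col=0 char='r'
After 4 (k): row=1 col=0 char='_'
After 5 (gg): row=0 col=0 char='c'
After 6 (j): row=1 col=0 char='_'
After 7 (gg): row=0 col=0 char='c'
After 8 (l): row=0 col=1 char='y'
After 9 (h): row=0 col=0 char='c'
After 10 (w): row=0 col=5 char='c'
After 11 (j): row=1 col=5 char='_'
After 12 (j): row=2 col=5 char='_'

Answer: 2,5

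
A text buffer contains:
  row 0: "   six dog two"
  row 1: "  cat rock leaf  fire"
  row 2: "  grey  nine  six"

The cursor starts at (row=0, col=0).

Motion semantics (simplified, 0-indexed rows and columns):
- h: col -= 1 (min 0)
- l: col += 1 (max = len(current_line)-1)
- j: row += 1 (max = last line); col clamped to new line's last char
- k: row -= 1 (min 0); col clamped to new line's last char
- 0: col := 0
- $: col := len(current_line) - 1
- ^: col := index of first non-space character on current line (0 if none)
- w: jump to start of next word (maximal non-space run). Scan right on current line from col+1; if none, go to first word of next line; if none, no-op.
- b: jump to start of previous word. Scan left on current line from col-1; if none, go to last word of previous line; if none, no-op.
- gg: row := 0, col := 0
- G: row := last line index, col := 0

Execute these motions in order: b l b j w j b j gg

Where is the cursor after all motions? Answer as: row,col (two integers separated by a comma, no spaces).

After 1 (b): row=0 col=0 char='_'
After 2 (l): row=0 col=1 char='_'
After 3 (b): row=0 col=1 char='_'
After 4 (j): row=1 col=1 char='_'
After 5 (w): row=1 col=2 char='c'
After 6 (j): row=2 col=2 char='g'
After 7 (b): row=1 col=17 char='f'
After 8 (j): row=2 col=16 char='x'
After 9 (gg): row=0 col=0 char='_'

Answer: 0,0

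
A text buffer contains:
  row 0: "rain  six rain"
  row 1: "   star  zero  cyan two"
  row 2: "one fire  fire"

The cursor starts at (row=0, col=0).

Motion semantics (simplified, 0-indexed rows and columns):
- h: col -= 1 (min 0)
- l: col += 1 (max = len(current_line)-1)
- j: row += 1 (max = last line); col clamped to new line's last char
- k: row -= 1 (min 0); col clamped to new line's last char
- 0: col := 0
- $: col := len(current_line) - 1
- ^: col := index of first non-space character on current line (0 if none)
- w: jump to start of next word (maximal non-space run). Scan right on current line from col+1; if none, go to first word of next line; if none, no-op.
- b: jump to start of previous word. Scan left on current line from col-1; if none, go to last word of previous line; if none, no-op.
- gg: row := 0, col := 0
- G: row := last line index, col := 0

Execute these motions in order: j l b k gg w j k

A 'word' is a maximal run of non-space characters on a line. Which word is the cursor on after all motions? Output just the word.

Answer: six

Derivation:
After 1 (j): row=1 col=0 char='_'
After 2 (l): row=1 col=1 char='_'
After 3 (b): row=0 col=10 char='r'
After 4 (k): row=0 col=10 char='r'
After 5 (gg): row=0 col=0 char='r'
After 6 (w): row=0 col=6 char='s'
After 7 (j): row=1 col=6 char='r'
After 8 (k): row=0 col=6 char='s'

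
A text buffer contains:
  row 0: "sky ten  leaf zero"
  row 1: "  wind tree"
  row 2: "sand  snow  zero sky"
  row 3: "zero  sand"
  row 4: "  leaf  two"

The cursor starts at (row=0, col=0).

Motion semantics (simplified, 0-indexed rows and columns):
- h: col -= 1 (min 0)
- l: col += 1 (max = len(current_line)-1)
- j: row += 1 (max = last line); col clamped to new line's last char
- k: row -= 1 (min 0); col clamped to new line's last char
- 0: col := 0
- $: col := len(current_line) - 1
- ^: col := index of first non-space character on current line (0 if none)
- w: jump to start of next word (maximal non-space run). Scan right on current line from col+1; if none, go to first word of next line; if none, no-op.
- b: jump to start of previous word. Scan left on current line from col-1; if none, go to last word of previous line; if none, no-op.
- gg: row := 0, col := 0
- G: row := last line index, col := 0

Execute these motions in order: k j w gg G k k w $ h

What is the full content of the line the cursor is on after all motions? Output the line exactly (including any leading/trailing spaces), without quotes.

After 1 (k): row=0 col=0 char='s'
After 2 (j): row=1 col=0 char='_'
After 3 (w): row=1 col=2 char='w'
After 4 (gg): row=0 col=0 char='s'
After 5 (G): row=4 col=0 char='_'
After 6 (k): row=3 col=0 char='z'
After 7 (k): row=2 col=0 char='s'
After 8 (w): row=2 col=6 char='s'
After 9 ($): row=2 col=19 char='y'
After 10 (h): row=2 col=18 char='k'

Answer: sand  snow  zero sky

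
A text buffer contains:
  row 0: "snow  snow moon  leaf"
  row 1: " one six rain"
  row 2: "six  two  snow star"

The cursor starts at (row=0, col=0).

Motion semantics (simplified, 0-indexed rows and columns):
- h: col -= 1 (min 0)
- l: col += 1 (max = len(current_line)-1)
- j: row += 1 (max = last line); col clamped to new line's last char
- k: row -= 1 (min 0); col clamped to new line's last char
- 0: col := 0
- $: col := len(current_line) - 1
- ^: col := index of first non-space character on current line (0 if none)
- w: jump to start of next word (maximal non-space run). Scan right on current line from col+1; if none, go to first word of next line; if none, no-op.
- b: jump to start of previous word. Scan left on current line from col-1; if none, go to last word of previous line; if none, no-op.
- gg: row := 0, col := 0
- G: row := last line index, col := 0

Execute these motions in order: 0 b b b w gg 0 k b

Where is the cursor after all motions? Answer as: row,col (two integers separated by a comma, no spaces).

After 1 (0): row=0 col=0 char='s'
After 2 (b): row=0 col=0 char='s'
After 3 (b): row=0 col=0 char='s'
After 4 (b): row=0 col=0 char='s'
After 5 (w): row=0 col=6 char='s'
After 6 (gg): row=0 col=0 char='s'
After 7 (0): row=0 col=0 char='s'
After 8 (k): row=0 col=0 char='s'
After 9 (b): row=0 col=0 char='s'

Answer: 0,0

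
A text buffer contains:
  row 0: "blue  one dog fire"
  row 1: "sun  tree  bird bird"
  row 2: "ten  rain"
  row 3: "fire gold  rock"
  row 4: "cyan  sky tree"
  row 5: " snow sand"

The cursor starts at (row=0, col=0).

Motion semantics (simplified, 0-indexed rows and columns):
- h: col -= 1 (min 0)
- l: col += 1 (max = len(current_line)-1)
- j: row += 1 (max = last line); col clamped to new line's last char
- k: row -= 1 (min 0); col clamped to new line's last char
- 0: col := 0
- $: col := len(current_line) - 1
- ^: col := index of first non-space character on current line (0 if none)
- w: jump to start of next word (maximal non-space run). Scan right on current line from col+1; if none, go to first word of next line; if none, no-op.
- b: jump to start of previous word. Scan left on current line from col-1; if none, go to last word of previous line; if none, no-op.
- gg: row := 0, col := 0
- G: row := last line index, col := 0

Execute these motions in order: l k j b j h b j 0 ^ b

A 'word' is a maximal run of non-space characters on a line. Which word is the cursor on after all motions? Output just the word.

Answer: bird

Derivation:
After 1 (l): row=0 col=1 char='l'
After 2 (k): row=0 col=1 char='l'
After 3 (j): row=1 col=1 char='u'
After 4 (b): row=1 col=0 char='s'
After 5 (j): row=2 col=0 char='t'
After 6 (h): row=2 col=0 char='t'
After 7 (b): row=1 col=16 char='b'
After 8 (j): row=2 col=8 char='n'
After 9 (0): row=2 col=0 char='t'
After 10 (^): row=2 col=0 char='t'
After 11 (b): row=1 col=16 char='b'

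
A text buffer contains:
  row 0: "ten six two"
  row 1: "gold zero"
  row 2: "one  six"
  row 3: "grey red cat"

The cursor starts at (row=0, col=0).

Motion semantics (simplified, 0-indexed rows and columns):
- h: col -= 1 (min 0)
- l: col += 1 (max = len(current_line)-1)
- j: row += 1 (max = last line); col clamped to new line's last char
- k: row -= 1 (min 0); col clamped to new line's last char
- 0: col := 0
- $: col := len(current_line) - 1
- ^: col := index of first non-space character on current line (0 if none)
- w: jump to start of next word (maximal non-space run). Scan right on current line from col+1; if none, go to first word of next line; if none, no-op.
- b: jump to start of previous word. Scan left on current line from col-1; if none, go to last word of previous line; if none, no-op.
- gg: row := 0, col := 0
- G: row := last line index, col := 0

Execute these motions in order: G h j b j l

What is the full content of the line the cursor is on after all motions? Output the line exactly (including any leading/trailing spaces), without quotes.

Answer: grey red cat

Derivation:
After 1 (G): row=3 col=0 char='g'
After 2 (h): row=3 col=0 char='g'
After 3 (j): row=3 col=0 char='g'
After 4 (b): row=2 col=5 char='s'
After 5 (j): row=3 col=5 char='r'
After 6 (l): row=3 col=6 char='e'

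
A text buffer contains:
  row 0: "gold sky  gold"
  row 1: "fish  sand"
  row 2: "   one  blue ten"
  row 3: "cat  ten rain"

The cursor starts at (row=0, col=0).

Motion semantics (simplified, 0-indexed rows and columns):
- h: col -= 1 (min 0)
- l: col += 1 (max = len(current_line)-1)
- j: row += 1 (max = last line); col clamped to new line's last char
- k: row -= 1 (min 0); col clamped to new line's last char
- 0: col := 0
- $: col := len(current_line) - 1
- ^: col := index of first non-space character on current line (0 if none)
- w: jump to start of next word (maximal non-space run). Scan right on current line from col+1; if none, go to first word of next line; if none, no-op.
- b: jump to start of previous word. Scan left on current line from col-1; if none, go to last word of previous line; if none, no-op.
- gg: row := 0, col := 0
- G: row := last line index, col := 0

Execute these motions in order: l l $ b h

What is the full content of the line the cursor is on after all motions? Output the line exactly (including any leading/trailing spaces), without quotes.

Answer: gold sky  gold

Derivation:
After 1 (l): row=0 col=1 char='o'
After 2 (l): row=0 col=2 char='l'
After 3 ($): row=0 col=13 char='d'
After 4 (b): row=0 col=10 char='g'
After 5 (h): row=0 col=9 char='_'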